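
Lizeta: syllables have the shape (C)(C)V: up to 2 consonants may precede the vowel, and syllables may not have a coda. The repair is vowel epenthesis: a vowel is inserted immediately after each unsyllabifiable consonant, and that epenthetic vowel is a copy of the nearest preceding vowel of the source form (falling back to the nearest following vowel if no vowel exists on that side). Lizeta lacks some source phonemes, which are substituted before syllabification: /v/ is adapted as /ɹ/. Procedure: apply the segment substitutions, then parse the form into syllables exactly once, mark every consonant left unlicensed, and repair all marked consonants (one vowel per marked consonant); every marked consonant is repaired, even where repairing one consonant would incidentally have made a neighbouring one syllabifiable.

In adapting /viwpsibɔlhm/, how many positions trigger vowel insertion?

After substitution the input is /ɹiwpsibɔlhm/.
The unsyllabifiable consonants are /w/, /l/, /h/, /m/; each receives one epenthetic vowel.

4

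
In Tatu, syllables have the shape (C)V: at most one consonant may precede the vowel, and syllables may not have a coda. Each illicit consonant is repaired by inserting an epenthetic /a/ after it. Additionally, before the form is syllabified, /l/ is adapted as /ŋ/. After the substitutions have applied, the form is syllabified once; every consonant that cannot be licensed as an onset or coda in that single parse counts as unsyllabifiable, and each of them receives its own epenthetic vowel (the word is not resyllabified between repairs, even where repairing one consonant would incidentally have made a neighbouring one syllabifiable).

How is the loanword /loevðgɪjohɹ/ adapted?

Substitution: /l/ → /ŋ/, giving /ŋoevðgɪjohɹ/.
Syllabifying with onset maximization leaves /v/, /ð/, /h/, /ɹ/ stranded (no codas are permitted; onsets are limited to one consonant).
Each unlicensed consonant becomes the onset of a new syllable: /v/ → /va/, /ð/ → /ða/, /h/ → /ha/, /ɹ/ → /ɹa/.

ŋoevaðagɪjohaɹa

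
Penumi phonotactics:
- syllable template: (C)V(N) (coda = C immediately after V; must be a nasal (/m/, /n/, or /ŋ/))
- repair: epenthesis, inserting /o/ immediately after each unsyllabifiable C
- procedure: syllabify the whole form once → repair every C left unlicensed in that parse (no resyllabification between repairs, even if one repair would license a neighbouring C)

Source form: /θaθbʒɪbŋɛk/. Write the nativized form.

θaθoboʒɪboŋɛko

The consonants /θ/, /b/, /b/, /k/ cannot be parsed into a legal (C)V(N) syllable (only a nasal (/m/, /n/, or /ŋ/) is licensed in coda position; onsets are limited to one consonant).
Inserting the epenthetic vowel yields /θ/ → /θo/, /b/ → /bo/, /b/ → /bo/, /k/ → /ko/.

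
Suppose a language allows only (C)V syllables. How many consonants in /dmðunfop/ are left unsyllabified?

4

The consonants /d/, /m/, /n/, /p/ cannot be parsed into a legal (C)V syllable (no codas are permitted; onsets are limited to one consonant).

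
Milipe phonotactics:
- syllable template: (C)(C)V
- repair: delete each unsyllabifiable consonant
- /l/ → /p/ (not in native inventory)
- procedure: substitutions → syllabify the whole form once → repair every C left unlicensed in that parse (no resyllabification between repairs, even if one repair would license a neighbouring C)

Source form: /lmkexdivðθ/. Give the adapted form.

Substitution: /l/ → /p/, giving /pmkexdivðθ/.
Syllabifying with onset maximization leaves /p/, /v/, /ð/, /θ/ stranded (no codas are permitted; onsets may contain at most 2 consonants).
Each unlicensed consonant is deleted: /p/, /v/, /ð/, /θ/.

mkexdi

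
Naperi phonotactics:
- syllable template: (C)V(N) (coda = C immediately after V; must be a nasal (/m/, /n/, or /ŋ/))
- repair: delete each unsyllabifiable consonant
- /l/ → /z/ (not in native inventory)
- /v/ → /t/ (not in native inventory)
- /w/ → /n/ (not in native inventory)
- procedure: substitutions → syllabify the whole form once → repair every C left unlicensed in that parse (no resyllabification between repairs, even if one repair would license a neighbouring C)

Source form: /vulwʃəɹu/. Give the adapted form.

tuʃəɹu

Substitution: /v/ → /t/, /l/ → /z/, /w/ → /n/, giving /tuznʃəɹu/.
Under (C)V(N), the unsyllabifiable consonants are /z/, /n/ (only a nasal (/m/, /n/, or /ŋ/) is licensed in coda position; onsets are limited to one consonant).
Each unlicensed consonant is deleted: /z/, /n/.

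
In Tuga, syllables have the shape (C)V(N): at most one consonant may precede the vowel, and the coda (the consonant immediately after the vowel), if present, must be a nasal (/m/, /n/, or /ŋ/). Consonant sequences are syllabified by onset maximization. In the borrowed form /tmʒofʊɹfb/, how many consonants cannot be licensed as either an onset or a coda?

5

Syllabifying with onset maximization leaves /t/, /m/, /ɹ/, /f/, /b/ stranded (only a nasal (/m/, /n/, or /ŋ/) is licensed in coda position; onsets are limited to one consonant).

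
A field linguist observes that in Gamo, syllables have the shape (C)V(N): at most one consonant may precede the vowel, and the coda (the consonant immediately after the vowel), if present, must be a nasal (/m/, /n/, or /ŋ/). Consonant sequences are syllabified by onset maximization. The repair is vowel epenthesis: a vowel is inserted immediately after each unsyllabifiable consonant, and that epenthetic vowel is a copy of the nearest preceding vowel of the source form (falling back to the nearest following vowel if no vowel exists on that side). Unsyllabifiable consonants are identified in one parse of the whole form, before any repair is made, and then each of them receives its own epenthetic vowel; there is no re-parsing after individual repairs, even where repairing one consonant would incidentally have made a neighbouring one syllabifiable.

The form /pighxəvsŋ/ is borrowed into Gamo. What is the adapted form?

pigihixəvəsəŋə

Syllabifying with onset maximization leaves /g/, /h/, /v/, /s/, /ŋ/ stranded (only a nasal (/m/, /n/, or /ŋ/) is licensed in coda position; onsets are limited to one consonant).
Inserting the epenthetic vowel yields /g/ → /gi/, /h/ → /hi/, /v/ → /və/, /s/ → /sə/, /ŋ/ → /ŋə/.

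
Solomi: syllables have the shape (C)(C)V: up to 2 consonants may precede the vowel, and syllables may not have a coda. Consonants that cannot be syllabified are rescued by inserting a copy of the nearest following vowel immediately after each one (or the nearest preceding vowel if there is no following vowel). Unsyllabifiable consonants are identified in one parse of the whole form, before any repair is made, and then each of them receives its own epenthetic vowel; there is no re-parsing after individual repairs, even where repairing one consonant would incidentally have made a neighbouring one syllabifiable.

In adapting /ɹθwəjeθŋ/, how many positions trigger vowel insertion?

The unsyllabifiable consonants are /ɹ/, /θ/, /ŋ/; each receives one epenthetic vowel.

3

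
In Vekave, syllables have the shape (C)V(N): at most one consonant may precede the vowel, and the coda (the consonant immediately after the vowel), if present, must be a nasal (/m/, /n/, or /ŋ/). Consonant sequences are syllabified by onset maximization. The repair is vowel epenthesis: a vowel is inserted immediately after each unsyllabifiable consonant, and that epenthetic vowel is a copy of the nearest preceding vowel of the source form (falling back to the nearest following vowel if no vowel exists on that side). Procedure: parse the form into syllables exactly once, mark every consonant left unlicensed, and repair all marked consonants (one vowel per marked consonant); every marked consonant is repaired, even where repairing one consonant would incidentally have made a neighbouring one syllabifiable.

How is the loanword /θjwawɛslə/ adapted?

Under (C)V(N), the unsyllabifiable consonants are /θ/, /j/, /s/ (only a nasal (/m/, /n/, or /ŋ/) is licensed in coda position; onsets are limited to one consonant).
Inserting the epenthetic vowel yields /θ/ → /θa/, /j/ → /ja/, /s/ → /sɛ/.

θajawawɛsɛlə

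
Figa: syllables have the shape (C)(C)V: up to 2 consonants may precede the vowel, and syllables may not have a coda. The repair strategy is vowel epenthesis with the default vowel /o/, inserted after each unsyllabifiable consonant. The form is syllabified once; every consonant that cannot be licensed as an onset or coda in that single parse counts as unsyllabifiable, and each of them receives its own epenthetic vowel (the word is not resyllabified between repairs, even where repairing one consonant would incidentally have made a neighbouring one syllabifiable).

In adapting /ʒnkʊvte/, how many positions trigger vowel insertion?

1

The unsyllabifiable consonants are /ʒ/; each receives one epenthetic vowel.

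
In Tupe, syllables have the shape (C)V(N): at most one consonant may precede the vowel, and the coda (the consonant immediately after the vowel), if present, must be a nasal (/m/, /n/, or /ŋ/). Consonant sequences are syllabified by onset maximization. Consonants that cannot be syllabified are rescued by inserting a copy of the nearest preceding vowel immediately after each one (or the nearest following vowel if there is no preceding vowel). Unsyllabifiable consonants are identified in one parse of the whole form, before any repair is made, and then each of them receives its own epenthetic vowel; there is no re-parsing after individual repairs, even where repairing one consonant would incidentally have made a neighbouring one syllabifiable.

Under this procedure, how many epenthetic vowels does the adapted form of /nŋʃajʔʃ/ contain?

The unsyllabifiable consonants are /n/, /ŋ/, /j/, /ʔ/, /ʃ/; each receives one epenthetic vowel.

5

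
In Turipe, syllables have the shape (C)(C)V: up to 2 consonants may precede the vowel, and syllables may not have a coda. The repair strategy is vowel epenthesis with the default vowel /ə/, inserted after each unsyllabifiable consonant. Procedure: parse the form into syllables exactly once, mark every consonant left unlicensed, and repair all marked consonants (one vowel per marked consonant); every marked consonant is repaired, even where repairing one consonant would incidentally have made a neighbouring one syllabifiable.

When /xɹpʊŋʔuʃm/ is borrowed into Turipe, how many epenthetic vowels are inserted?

The unsyllabifiable consonants are /x/, /ʃ/, /m/; each receives one epenthetic vowel.

3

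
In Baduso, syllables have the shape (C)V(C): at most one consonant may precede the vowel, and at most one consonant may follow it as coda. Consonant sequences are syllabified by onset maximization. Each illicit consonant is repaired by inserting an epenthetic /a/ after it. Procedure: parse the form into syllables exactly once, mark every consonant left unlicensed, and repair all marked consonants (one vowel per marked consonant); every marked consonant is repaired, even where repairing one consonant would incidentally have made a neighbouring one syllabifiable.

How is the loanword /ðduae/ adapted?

ðaduae

The consonants /ð/ cannot be parsed into a legal (C)V(C) syllable (at most one coda consonant is licensed; onsets are limited to one consonant).
Each unlicensed consonant becomes the onset of a new syllable: /ð/ → /ða/.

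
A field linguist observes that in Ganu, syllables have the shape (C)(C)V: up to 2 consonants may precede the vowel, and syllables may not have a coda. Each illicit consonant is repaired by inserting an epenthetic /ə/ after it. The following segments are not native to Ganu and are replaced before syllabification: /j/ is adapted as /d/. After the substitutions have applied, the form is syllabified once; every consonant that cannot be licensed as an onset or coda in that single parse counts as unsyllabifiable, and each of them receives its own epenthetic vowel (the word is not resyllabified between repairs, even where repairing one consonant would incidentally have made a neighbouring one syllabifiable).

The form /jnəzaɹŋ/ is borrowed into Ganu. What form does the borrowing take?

Substitution: /j/ → /d/, giving /dnəzaɹŋ/.
The consonants /ɹ/, /ŋ/ cannot be parsed into a legal (C)(C)V syllable (no codas are permitted; onsets may contain at most 2 consonants).
Epenthesis after each stranded consonant: /ɹ/ → /ɹə/, /ŋ/ → /ŋə/.

dnəzaɹəŋə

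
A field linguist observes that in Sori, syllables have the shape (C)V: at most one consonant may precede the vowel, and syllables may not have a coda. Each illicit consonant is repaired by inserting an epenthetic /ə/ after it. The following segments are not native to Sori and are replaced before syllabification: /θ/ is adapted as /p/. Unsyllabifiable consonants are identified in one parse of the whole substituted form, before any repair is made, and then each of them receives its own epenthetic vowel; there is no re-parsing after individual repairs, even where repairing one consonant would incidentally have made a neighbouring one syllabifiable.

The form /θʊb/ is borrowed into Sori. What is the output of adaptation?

pʊbə

Substitution: /θ/ → /p/, giving /pʊb/.
Under (C)V, the unsyllabifiable consonants are /b/ (no codas are permitted; onsets are limited to one consonant).
Epenthesis after each stranded consonant: /b/ → /bə/.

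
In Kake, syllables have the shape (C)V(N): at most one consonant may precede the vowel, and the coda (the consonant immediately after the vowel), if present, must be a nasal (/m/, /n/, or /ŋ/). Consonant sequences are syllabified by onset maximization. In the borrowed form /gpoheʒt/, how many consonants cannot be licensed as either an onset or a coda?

3

Under (C)V(N), the unsyllabifiable consonants are /g/, /ʒ/, /t/ (only a nasal (/m/, /n/, or /ŋ/) is licensed in coda position; onsets are limited to one consonant).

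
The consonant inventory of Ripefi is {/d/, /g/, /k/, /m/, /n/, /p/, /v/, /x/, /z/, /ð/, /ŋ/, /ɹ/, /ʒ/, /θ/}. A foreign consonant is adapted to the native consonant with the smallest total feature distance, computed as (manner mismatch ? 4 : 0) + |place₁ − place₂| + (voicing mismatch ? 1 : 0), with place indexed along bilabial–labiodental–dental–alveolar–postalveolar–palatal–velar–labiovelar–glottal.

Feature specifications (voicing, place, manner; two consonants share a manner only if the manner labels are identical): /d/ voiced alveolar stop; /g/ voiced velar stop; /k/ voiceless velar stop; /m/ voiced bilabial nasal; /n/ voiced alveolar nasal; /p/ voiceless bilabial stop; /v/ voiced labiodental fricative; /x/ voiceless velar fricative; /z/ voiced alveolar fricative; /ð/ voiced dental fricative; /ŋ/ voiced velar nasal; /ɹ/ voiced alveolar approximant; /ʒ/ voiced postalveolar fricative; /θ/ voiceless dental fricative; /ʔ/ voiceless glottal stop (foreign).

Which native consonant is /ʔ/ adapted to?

/k/ is closest: same manner (stop), place distance 2 (glottal→velar), same voicing; total 2. Next closest is /g/ at distance 3.

k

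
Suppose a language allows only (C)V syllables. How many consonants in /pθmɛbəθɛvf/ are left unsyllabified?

Syllabifying with onset maximization leaves /p/, /θ/, /v/, /f/ stranded (no codas are permitted; onsets are limited to one consonant).

4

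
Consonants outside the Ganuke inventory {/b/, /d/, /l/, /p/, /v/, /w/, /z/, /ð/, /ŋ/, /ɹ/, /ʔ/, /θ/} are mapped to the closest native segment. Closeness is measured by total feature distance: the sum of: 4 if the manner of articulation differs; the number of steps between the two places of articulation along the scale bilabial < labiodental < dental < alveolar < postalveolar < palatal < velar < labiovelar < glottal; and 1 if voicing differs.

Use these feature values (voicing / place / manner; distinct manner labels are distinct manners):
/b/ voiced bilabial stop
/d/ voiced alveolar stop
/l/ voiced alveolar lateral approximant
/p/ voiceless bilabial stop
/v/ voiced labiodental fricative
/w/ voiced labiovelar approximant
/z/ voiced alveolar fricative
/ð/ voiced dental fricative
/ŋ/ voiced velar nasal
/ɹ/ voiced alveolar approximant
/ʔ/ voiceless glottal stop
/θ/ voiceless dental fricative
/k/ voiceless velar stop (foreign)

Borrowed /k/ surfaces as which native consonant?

ʔ

/ʔ/ is closest: same manner (stop), place distance 2 (velar→glottal), same voicing; total 2. Next closest is /d/ at distance 4.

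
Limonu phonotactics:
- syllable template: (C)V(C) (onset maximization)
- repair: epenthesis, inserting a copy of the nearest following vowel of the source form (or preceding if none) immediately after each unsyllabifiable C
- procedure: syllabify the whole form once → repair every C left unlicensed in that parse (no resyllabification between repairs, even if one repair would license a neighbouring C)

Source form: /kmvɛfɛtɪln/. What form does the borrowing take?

kɛmɛvɛfɛtɪlnɪ

Under (C)V(C), the unsyllabifiable consonants are /k/, /m/, /n/ (at most one coda consonant is licensed; onsets are limited to one consonant).
Epenthesis after each stranded consonant: /k/ → /kɛ/, /m/ → /mɛ/, /n/ → /nɪ/.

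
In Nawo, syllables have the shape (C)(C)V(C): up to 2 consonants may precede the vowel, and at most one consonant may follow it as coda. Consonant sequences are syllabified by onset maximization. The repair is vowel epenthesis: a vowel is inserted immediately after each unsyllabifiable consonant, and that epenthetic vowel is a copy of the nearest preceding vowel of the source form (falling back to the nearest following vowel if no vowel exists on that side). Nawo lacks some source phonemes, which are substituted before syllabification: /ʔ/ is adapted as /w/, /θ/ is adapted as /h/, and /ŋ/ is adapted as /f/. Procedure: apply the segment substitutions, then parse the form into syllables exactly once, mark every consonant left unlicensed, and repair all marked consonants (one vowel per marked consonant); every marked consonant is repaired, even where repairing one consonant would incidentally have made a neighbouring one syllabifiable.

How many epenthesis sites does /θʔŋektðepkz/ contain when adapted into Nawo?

3

After substitution the input is /hwfektðepkz/.
The unsyllabifiable consonants are /h/, /k/, /z/; each receives one epenthetic vowel.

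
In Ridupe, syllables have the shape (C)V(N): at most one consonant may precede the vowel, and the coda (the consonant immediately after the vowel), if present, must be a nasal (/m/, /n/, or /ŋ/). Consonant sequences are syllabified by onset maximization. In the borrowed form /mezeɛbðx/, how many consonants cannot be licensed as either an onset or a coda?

3

The consonants /b/, /ð/, /x/ cannot be parsed into a legal (C)V(N) syllable (only a nasal (/m/, /n/, or /ŋ/) is licensed in coda position; onsets are limited to one consonant).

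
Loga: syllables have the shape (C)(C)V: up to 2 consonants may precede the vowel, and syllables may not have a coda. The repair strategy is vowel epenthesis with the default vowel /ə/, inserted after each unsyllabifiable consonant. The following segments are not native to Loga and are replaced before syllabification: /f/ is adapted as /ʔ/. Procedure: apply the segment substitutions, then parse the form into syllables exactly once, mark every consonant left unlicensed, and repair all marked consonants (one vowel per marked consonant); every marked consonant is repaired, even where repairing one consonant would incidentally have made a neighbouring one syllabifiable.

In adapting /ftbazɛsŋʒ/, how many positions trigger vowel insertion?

After substitution the input is /ʔtbazɛsŋʒ/.
The unsyllabifiable consonants are /ʔ/, /s/, /ŋ/, /ʒ/; each receives one epenthetic vowel.

4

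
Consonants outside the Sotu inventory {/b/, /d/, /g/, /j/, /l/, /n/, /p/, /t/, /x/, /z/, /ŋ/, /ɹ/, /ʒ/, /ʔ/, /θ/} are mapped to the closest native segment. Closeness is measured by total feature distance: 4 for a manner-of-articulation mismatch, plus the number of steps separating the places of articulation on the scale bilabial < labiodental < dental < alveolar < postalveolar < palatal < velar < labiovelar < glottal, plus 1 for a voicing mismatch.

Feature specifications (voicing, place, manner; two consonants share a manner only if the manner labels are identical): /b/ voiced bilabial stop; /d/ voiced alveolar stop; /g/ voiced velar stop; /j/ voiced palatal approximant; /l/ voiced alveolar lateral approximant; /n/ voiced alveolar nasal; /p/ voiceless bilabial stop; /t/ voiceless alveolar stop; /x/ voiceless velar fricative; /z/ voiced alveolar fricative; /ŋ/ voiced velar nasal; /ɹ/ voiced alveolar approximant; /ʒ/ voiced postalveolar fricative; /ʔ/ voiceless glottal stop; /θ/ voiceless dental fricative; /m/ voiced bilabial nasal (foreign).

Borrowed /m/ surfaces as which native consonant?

/n/ is closest: same manner (nasal), place distance 3 (bilabial→alveolar), same voicing; total 3. Next closest is /b/ at distance 4.

n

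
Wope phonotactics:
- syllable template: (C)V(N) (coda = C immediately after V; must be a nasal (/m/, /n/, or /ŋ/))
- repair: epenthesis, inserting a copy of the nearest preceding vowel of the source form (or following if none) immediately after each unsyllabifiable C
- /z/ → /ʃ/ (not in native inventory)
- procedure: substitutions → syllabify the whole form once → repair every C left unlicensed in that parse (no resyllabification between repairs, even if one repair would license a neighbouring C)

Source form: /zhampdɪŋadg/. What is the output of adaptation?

Substitution: /z/ → /ʃ/, giving /ʃhampdɪŋadg/.
The consonants /ʃ/, /p/, /d/, /g/ cannot be parsed into a legal (C)V(N) syllable (only a nasal (/m/, /n/, or /ŋ/) is licensed in coda position; onsets are limited to one consonant).
Each unlicensed consonant becomes the onset of a new syllable: /ʃ/ → /ʃa/, /p/ → /pa/, /d/ → /da/, /g/ → /ga/.

ʃahampadɪŋadaga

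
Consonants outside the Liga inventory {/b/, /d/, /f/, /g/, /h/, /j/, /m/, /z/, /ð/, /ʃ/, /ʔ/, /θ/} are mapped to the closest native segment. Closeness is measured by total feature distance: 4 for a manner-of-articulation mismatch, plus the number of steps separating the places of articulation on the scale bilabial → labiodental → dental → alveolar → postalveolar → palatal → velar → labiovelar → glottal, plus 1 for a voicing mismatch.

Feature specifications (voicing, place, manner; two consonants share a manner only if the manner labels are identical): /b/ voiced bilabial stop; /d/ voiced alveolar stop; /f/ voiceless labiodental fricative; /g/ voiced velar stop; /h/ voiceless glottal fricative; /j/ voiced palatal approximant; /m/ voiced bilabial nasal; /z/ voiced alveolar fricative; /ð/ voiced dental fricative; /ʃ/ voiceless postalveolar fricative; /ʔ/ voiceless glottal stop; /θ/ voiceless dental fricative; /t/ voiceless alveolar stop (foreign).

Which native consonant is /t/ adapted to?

d

/d/ is closest: same manner (stop), place distance 0 (alveolar→alveolar), voicing differs (+1); total 1. Next closest is /b/ at distance 4.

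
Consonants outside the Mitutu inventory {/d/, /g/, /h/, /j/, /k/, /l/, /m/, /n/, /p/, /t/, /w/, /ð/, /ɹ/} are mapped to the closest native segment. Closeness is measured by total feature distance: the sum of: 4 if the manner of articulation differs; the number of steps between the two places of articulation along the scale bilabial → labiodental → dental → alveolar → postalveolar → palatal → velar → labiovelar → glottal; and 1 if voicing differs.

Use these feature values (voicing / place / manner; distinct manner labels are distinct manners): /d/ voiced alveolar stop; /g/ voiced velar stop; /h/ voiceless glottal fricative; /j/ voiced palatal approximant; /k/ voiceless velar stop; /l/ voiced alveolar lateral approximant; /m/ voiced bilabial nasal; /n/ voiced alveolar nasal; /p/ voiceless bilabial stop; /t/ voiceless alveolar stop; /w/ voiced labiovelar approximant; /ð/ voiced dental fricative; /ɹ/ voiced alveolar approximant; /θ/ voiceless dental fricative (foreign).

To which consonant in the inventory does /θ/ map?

/ð/ is closest: same manner (fricative), place distance 0 (dental→dental), voicing differs (+1); total 1. Next closest is /t/ at distance 5.

ð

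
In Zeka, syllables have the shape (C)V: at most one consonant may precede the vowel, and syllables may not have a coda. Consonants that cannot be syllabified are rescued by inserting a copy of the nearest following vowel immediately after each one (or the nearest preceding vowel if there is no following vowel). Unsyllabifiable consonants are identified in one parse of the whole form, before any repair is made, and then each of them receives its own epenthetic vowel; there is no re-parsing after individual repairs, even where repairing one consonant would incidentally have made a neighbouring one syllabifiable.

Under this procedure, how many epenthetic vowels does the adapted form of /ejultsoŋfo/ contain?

3

The unsyllabifiable consonants are /l/, /t/, /ŋ/; each receives one epenthetic vowel.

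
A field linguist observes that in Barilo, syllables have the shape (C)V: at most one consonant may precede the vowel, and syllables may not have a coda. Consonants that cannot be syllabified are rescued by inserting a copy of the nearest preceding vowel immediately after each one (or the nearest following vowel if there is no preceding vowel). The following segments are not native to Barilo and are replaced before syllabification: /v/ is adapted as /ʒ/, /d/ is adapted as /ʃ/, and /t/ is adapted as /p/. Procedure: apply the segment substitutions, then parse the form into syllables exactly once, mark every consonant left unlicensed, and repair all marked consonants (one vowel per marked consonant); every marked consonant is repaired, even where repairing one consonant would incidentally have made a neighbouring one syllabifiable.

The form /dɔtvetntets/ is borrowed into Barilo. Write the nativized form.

Substitution: /d/ → /ʃ/, /t/ → /p/, /v/ → /ʒ/, giving /ʃɔpʒepnpeps/.
Under (C)V, the unsyllabifiable consonants are /p/, /p/, /n/, /p/, /s/ (no codas are permitted; onsets are limited to one consonant).
Inserting the epenthetic vowel yields /p/ → /pɔ/, /p/ → /pe/, /n/ → /ne/, /p/ → /pe/, /s/ → /se/.

ʃɔpɔʒepenepepese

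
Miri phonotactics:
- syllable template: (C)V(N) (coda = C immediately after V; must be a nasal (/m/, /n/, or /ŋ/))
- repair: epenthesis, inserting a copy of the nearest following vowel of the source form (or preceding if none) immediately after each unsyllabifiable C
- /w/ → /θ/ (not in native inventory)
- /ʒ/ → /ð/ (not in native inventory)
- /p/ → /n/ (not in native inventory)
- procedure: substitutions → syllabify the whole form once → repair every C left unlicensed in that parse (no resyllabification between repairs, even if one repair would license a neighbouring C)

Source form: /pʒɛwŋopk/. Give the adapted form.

nɛðɛθoŋonko

Substitution: /p/ → /n/, /ʒ/ → /ð/, /w/ → /θ/, giving /nðɛθŋonk/.
Under (C)V(N), the unsyllabifiable consonants are /n/, /θ/, /k/ (only a nasal (/m/, /n/, or /ŋ/) is licensed in coda position; onsets are limited to one consonant).
Each unlicensed consonant becomes the onset of a new syllable: /n/ → /nɛ/, /θ/ → /θo/, /k/ → /ko/.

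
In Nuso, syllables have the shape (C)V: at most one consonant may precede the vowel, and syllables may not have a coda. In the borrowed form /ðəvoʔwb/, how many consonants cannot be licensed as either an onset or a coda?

The consonants /ʔ/, /w/, /b/ cannot be parsed into a legal (C)V syllable (no codas are permitted; onsets are limited to one consonant).

3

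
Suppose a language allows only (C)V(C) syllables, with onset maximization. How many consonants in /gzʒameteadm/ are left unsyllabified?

Under (C)V(C), the unsyllabifiable consonants are /g/, /z/, /m/ (at most one coda consonant is licensed; onsets are limited to one consonant).

3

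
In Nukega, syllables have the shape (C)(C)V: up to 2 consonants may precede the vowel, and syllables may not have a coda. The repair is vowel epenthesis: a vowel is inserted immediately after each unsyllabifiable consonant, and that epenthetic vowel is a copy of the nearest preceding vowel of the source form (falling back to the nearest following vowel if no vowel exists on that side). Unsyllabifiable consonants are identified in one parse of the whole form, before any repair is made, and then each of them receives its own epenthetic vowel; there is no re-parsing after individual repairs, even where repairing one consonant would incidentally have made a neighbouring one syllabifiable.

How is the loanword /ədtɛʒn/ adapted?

The consonants /ʒ/, /n/ cannot be parsed into a legal (C)(C)V syllable (no codas are permitted; onsets may contain at most 2 consonants).
Each unlicensed consonant becomes the onset of a new syllable: /ʒ/ → /ʒɛ/, /n/ → /nɛ/.

ədtɛʒɛnɛ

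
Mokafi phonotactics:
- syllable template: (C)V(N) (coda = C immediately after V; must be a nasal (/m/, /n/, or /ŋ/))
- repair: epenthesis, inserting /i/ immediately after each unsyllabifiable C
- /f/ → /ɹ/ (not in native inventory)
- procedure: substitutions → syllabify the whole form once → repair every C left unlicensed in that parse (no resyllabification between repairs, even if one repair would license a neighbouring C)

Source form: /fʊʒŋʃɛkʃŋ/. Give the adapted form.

ɹʊʒiŋiʃɛkiʃiŋi

Substitution: /f/ → /ɹ/, giving /ɹʊʒŋʃɛkʃŋ/.
Syllabifying with onset maximization leaves /ʒ/, /ŋ/, /k/, /ʃ/, /ŋ/ stranded (only a nasal (/m/, /n/, or /ŋ/) is licensed in coda position; onsets are limited to one consonant).
Each unlicensed consonant becomes the onset of a new syllable: /ʒ/ → /ʒi/, /ŋ/ → /ŋi/, /k/ → /ki/, /ʃ/ → /ʃi/, /ŋ/ → /ŋi/.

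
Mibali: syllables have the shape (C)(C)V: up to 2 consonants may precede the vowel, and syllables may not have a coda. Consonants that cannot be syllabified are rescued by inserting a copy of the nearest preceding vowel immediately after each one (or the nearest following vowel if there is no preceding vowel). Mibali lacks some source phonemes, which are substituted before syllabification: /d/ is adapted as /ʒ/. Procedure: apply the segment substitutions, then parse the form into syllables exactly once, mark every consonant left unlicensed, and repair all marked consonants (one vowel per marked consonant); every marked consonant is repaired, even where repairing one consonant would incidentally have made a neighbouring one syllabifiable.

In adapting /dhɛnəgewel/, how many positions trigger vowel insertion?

After substitution the input is /ʒhɛnəgewel/.
The unsyllabifiable consonants are /l/; each receives one epenthetic vowel.

1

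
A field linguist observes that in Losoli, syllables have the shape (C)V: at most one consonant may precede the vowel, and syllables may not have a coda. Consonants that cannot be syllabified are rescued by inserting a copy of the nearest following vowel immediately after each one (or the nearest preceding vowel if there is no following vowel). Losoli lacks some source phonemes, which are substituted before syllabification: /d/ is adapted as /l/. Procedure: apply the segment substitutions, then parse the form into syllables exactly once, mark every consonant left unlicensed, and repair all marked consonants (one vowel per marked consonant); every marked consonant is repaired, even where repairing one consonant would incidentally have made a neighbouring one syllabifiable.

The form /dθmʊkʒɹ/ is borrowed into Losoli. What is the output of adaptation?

lʊθʊmʊkʊʒʊɹʊ

Substitution: /d/ → /l/, giving /lθmʊkʒɹ/.
Under (C)V, the unsyllabifiable consonants are /l/, /θ/, /k/, /ʒ/, /ɹ/ (no codas are permitted; onsets are limited to one consonant).
Each unlicensed consonant becomes the onset of a new syllable: /l/ → /lʊ/, /θ/ → /θʊ/, /k/ → /kʊ/, /ʒ/ → /ʒʊ/, /ɹ/ → /ɹʊ/.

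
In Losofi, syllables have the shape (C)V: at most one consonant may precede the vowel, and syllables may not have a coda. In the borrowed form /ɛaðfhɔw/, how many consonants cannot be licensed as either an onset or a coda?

3

Under (C)V, the unsyllabifiable consonants are /ð/, /f/, /w/ (no codas are permitted; onsets are limited to one consonant).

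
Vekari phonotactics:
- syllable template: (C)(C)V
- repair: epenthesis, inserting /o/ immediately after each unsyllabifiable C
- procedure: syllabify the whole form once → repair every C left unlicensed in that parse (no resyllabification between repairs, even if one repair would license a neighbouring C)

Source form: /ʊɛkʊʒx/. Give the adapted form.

ʊɛkʊʒoxo

The consonants /ʒ/, /x/ cannot be parsed into a legal (C)(C)V syllable (no codas are permitted; onsets may contain at most 2 consonants).
Inserting the epenthetic vowel yields /ʒ/ → /ʒo/, /x/ → /xo/.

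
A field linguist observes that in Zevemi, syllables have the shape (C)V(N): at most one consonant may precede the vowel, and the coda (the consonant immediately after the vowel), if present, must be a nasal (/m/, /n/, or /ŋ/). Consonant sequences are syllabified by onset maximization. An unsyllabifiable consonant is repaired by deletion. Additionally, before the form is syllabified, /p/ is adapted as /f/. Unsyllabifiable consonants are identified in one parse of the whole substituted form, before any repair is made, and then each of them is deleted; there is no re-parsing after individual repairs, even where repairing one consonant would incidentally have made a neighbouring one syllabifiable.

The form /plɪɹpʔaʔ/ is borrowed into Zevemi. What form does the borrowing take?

Substitution: /p/ → /f/, giving /flɪɹfʔaʔ/.
The consonants /f/, /ɹ/, /f/, /ʔ/ cannot be parsed into a legal (C)V(N) syllable (only a nasal (/m/, /n/, or /ŋ/) is licensed in coda position; onsets are limited to one consonant).
Each unlicensed consonant is deleted: /f/, /ɹ/, /f/, /ʔ/.

lɪʔa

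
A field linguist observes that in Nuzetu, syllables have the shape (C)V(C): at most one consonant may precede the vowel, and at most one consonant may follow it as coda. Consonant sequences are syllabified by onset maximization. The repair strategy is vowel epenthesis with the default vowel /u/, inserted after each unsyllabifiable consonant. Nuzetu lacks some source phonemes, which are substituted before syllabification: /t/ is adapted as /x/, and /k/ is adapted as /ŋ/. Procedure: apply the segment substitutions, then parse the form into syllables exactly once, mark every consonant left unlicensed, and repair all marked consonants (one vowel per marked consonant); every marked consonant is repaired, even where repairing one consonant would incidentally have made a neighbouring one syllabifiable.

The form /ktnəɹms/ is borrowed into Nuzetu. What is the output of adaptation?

Substitution: /k/ → /ŋ/, /t/ → /x/, giving /ŋxnəɹms/.
The consonants /ŋ/, /x/, /m/, /s/ cannot be parsed into a legal (C)V(C) syllable (at most one coda consonant is licensed; onsets are limited to one consonant).
Epenthesis after each stranded consonant: /ŋ/ → /ŋu/, /x/ → /xu/, /m/ → /mu/, /s/ → /su/.

ŋuxunəɹmusu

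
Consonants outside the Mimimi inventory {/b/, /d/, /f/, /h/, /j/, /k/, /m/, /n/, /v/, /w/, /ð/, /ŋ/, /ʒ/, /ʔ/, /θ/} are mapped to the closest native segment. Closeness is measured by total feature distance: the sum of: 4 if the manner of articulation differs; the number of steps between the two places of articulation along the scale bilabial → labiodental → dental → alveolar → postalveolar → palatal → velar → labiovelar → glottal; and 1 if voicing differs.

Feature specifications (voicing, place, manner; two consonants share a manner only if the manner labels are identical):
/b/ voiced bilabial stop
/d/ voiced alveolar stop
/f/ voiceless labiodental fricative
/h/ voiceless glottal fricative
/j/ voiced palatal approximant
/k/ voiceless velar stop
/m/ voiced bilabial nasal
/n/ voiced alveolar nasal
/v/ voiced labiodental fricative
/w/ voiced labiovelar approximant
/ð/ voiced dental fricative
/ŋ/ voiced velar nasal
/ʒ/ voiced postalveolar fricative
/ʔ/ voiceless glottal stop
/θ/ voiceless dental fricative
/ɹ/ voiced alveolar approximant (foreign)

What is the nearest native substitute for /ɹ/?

j

/j/ is closest: same manner (approximant), place distance 2 (alveolar→palatal), same voicing; total 2. Next closest is /d/ at distance 4.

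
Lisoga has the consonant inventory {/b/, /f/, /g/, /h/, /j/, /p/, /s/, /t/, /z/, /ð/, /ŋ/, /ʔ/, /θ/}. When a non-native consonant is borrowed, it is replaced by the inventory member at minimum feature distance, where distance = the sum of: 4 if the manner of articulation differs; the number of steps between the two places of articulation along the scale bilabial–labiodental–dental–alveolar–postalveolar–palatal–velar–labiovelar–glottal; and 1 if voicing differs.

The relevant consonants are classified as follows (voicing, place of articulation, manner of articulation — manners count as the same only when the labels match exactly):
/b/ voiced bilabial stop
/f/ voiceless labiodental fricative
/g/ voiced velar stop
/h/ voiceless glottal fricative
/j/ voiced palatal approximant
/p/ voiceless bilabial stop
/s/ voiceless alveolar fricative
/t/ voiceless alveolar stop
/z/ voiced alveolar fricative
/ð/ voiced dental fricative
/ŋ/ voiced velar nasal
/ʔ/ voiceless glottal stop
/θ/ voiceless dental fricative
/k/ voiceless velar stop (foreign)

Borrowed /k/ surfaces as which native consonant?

/g/ is closest: same manner (stop), place distance 0 (velar→velar), voicing differs (+1); total 1. Next closest is /ʔ/ at distance 2.

g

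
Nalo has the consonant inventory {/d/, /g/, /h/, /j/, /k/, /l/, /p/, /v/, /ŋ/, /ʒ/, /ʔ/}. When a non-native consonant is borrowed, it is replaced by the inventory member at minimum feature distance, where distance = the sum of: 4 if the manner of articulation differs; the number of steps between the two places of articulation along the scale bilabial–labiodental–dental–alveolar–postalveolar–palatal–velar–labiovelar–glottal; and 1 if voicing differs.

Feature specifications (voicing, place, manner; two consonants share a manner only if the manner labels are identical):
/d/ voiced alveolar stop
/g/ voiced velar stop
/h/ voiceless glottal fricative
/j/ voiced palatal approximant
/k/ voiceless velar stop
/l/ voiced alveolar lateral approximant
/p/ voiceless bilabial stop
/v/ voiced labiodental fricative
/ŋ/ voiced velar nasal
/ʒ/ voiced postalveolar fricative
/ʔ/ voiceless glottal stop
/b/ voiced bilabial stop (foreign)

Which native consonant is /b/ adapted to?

p

/p/ is closest: same manner (stop), place distance 0 (bilabial→bilabial), voicing differs (+1); total 1. Next closest is /d/ at distance 3.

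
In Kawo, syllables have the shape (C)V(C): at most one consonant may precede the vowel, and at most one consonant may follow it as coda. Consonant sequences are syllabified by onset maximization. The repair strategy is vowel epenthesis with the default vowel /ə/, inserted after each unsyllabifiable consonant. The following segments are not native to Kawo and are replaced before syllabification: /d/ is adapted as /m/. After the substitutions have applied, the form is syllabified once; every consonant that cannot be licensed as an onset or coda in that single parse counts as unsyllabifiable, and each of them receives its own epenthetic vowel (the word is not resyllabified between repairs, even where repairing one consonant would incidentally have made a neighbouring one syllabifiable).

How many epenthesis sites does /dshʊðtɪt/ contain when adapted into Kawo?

2

After substitution the input is /mshʊðtɪt/.
The unsyllabifiable consonants are /m/, /s/; each receives one epenthetic vowel.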